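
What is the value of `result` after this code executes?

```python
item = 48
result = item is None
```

item = 48; result = False

False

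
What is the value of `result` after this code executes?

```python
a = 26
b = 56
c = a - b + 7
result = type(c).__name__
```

a is int; b is int; c is int; result = 'int'

'int'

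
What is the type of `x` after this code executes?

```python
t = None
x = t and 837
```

'and' returns first falsy value (None)

NoneType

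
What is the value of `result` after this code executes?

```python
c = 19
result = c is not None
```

c = 19; result = True

True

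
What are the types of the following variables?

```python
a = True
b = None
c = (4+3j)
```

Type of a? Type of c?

a is assigned the constant True, which has type bool; c is assigned (4+3j), an int plus an imaginary literal (j suffix), which evaluates to complex

bool, complex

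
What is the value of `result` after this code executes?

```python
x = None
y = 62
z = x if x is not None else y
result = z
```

x = None; y = 62; z = 62; result = 62

62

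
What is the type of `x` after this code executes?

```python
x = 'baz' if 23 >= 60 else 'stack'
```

Both branches of conditional are str

str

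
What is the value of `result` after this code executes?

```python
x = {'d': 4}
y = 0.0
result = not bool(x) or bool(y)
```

x = {'d': 4}; y = 0.0; result = False

False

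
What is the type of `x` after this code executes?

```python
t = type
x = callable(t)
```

callable() returns bool

bool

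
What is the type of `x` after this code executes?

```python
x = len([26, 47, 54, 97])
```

len() always returns int

int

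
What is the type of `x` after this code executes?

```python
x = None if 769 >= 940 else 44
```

769 >= 940 is False, so the else branch is taken

int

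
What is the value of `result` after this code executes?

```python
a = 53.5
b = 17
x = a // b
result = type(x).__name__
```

a is float; b is int; x is float; result = 'float'

'float'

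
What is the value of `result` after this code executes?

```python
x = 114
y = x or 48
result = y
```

x = 114; y = 114; result = 114

114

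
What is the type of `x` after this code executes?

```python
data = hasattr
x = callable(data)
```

callable() returns bool

bool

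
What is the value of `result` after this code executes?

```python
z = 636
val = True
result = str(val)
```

z = 636; val = True; result = 'True'

'True'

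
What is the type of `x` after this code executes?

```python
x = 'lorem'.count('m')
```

str.count() returns int

int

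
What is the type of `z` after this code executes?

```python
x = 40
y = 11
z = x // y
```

int // int = int

int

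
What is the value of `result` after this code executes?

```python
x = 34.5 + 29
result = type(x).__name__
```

x is float; result = 'float'

'float'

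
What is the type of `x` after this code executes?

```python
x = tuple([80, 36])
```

tuple() constructor returns tuple

tuple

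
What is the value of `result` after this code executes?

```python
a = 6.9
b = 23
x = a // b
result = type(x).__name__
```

a is float; b is int; x is float; result = 'float'

'float'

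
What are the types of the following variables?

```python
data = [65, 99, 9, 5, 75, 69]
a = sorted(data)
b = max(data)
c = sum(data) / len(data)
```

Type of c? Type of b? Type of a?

int / int = float; max of ints returns int; sorted() returns list

float, int, list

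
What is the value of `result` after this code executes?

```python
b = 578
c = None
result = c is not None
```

b = 578; c = None; result = False

False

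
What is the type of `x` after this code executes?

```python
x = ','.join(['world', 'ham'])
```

str.join() returns str

str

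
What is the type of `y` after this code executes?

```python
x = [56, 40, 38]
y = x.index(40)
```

list.index() returns int

int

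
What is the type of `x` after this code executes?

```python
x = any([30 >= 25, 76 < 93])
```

any() returns bool

bool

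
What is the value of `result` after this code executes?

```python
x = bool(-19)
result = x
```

x = True; result = True

True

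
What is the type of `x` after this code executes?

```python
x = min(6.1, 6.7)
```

min() of floats returns float

float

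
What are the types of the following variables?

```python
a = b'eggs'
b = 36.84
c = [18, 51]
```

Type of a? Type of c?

a is assigned a bytes literal (b'...' prefix); c is assigned a list literal (square brackets)

bytes, list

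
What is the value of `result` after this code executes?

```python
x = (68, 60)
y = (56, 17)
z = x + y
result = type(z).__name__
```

x is tuple; y is tuple; z is tuple; result = 'tuple'

'tuple'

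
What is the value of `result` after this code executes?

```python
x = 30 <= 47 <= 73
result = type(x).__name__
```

x is bool; result = 'bool'

'bool'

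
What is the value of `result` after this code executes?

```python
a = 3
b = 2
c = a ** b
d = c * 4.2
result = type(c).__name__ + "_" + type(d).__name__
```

a is int; b is int; c is int; d is float; result = 'int_float'

'int_float'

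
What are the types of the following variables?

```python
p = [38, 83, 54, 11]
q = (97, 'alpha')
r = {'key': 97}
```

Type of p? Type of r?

p is assigned a list literal (square brackets); r is assigned a dict literal ({key: value})

list, dict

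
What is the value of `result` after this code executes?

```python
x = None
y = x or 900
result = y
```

x = None; y = 900; result = 900

900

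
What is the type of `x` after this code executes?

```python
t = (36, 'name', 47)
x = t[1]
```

Index 1 of tuple is a str literal

str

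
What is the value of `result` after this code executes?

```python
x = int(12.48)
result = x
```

x = 12; result = 12

12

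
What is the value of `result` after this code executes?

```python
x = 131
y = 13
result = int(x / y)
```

x = 131; y = 13; result = 10

10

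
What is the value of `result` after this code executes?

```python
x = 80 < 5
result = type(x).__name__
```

x is bool; result = 'bool'

'bool'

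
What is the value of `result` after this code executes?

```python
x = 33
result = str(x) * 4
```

x = 33; result = '33333333'

'33333333'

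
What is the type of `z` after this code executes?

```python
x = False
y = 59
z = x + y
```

bool + int = int (bool is subclass of int)

int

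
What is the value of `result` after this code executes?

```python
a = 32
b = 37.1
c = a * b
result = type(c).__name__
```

a is int; b is float; c is float; result = 'float'

'float'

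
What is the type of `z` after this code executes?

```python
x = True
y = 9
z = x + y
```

bool + int = int (bool is subclass of int)

int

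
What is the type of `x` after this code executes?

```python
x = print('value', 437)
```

print() returns None

NoneType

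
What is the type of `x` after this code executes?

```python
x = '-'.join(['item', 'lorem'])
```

str.join() returns str

str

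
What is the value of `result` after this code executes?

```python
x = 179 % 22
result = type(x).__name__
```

x is int; result = 'int'

'int'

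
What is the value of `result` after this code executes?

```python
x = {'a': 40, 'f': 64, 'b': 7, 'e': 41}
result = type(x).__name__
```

x is dict; result = 'dict'

'dict'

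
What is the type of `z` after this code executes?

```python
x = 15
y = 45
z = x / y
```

int / int = float

float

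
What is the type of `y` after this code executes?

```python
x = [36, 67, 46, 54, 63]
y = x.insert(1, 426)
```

list.insert() returns None

NoneType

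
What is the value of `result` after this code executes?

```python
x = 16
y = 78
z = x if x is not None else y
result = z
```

x = 16; y = 78; z = 16; result = 16

16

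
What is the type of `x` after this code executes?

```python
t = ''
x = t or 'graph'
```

'or' returns first truthy value (str)

str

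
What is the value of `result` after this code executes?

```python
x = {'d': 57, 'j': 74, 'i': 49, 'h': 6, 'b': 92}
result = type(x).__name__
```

x is dict; result = 'dict'

'dict'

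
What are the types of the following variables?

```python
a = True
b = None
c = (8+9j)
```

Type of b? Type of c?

b is assigned None, whose type is NoneType; c is assigned (8+9j), an int plus an imaginary literal (j suffix), which evaluates to complex

NoneType, complex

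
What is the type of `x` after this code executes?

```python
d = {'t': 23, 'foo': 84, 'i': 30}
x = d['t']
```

Accessing dict[str, int] with str key returns int

int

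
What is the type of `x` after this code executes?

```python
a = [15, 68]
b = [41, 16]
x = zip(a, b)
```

zip() returns a zip object

zip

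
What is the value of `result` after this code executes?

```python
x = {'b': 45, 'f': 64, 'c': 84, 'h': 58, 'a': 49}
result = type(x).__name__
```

x is dict; result = 'dict'

'dict'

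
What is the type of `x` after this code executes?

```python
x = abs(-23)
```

abs() of int returns int

int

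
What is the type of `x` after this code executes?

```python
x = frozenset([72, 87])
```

frozenset() returns frozenset

frozenset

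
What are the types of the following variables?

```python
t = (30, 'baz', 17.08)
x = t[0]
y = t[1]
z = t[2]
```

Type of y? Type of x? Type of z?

tuple[1] is str; tuple[0] is int; tuple[2] is float

str, int, float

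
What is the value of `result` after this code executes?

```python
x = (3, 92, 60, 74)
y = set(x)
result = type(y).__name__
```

x is tuple; y is set; result = 'set'

'set'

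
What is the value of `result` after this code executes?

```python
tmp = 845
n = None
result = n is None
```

tmp = 845; n = None; result = True

True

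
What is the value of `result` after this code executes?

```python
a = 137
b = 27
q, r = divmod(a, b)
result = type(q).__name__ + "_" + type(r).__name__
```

a is int; b is int; q is int; r is int; result = 'int_int'

'int_int'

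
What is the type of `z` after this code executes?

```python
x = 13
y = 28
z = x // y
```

int // int = int

int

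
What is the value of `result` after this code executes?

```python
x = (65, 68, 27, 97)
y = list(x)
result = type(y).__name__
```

x is tuple; y is list; result = 'list'

'list'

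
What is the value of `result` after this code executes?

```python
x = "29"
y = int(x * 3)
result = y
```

x = '29'; y = 292929; result = 292929

292929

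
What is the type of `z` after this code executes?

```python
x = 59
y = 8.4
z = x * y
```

int * float = float

float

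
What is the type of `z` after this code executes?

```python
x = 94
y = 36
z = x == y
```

Comparison returns bool

bool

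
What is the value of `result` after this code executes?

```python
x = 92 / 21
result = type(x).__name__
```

x is float; result = 'float'

'float'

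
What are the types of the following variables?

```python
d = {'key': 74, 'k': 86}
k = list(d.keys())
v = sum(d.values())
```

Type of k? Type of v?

list() converts to list; sum of ints is int

list, int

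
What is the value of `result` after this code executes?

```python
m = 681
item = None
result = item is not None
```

m = 681; item = None; result = False

False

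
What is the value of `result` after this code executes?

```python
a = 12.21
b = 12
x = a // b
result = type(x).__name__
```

a is float; b is int; x is float; result = 'float'

'float'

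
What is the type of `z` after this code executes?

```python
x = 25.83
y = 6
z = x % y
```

float % int = float

float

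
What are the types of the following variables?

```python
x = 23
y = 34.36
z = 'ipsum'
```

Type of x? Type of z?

x is assigned a bare integer (no decimal point), so it is an int; z is assigned a quoted string literal, so it is a str

int, str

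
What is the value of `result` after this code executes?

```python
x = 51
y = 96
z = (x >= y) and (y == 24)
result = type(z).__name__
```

x is int; y is int; z is bool; result = 'bool'

'bool'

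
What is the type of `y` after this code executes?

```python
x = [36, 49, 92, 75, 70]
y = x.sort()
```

list.sort() returns None (mutates in place)

NoneType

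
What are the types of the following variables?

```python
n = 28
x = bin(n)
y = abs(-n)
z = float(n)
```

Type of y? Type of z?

abs() of int returns int; float() returns float

int, float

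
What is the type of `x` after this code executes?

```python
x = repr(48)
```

repr() returns str

str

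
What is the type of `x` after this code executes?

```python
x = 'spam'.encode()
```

str.encode() returns bytes

bytes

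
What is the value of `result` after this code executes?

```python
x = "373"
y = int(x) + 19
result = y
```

x = '373'; y = 392; result = 392

392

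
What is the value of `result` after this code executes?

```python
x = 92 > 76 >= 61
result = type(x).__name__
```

x is bool; result = 'bool'

'bool'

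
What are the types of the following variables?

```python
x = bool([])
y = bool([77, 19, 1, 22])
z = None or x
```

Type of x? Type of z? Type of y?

bool() returns bool; None or bool returns the bool; bool() returns bool

bool, bool, bool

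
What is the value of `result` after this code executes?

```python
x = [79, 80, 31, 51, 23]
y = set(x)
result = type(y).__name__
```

x is list; y is set; result = 'set'

'set'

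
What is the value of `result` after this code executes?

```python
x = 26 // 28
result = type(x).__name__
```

x is int; result = 'int'

'int'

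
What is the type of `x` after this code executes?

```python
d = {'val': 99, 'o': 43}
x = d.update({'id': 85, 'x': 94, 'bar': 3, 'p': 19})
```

dict.update() returns None

NoneType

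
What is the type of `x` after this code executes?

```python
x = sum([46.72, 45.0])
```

sum() of floats returns float

float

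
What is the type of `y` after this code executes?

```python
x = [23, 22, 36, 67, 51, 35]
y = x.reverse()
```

list.reverse() returns None

NoneType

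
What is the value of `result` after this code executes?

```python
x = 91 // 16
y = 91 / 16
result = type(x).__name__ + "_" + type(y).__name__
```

x is int; y is float; result = 'int_float'

'int_float'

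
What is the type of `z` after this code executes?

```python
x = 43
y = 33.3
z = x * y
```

int * float = float

float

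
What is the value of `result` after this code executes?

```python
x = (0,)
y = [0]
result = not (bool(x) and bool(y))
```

x = (0,); y = [0]; result = False

False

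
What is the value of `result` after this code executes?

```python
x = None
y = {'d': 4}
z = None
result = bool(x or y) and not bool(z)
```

x = None; y = {'d': 4}; z = None; result = True

True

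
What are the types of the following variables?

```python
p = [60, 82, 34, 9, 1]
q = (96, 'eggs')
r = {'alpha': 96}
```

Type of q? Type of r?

q is assigned a tuple (parenthesized, comma-separated values); r is assigned a dict literal ({key: value})

tuple, dict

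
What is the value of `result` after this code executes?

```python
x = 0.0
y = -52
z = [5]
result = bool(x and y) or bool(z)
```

x = 0.0; y = -52; z = [5]; result = True

True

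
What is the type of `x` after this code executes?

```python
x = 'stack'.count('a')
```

str.count() returns int

int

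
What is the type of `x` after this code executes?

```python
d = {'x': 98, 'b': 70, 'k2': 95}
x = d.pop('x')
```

dict.pop() returns the value

int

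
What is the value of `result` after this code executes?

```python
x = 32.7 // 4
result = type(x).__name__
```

x is float; result = 'float'

'float'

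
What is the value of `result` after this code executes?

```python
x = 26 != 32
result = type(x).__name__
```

x is bool; result = 'bool'

'bool'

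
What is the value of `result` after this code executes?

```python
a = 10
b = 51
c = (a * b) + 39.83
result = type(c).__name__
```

a is int; b is int; c is float; result = 'float'

'float'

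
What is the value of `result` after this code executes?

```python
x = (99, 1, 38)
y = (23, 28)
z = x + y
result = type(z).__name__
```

x is tuple; y is tuple; z is tuple; result = 'tuple'

'tuple'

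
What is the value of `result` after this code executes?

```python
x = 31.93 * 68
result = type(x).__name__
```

x is float; result = 'float'

'float'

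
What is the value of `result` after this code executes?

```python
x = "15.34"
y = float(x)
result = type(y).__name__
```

x is str; y is float; result = 'float'

'float'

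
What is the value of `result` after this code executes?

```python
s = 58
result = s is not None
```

s = 58; result = True

True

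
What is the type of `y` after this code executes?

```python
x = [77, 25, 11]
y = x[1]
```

Indexing list[int] returns int

int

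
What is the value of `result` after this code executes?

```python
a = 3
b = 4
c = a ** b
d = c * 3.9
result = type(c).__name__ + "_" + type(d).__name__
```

a is int; b is int; c is int; d is float; result = 'int_float'

'int_float'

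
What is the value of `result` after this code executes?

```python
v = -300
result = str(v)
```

v = -300; result = '-300'

'-300'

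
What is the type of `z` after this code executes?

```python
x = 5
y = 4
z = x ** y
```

positive int ** positive int = int

int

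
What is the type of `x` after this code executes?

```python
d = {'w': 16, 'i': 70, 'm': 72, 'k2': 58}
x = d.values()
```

.values() returns dict_values view

dict_values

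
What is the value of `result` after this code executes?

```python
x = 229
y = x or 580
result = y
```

x = 229; y = 229; result = 229

229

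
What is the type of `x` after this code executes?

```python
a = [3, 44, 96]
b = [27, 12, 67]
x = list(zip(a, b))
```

list(zip()) returns a list of tuples

list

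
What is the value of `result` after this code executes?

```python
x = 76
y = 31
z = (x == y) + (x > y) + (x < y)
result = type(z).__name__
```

x is int; y is int; z is int; result = 'int'

'int'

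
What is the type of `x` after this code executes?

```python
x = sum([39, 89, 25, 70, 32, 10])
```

sum() of ints returns int

int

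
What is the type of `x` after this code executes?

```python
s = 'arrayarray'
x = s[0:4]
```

Slicing a str returns str

str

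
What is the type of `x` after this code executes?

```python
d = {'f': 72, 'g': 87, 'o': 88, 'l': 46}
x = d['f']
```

Accessing dict[str, int] with str key returns int

int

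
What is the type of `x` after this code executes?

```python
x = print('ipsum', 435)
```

print() returns None

NoneType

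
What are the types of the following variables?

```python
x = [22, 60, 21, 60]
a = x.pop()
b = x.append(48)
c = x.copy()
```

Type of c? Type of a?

copy() returns list; pop() returns element

list, int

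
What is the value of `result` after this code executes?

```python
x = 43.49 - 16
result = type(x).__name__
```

x is float; result = 'float'

'float'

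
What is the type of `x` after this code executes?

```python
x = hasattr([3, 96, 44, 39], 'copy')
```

hasattr() returns bool

bool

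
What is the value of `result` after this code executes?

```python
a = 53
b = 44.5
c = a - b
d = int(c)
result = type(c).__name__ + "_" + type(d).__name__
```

a is int; b is float; c is float; d is int; result = 'float_int'

'float_int'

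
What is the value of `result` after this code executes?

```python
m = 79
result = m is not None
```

m = 79; result = True

True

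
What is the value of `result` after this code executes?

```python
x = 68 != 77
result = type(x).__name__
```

x is bool; result = 'bool'

'bool'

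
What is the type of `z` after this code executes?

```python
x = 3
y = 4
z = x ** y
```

positive int ** positive int = int

int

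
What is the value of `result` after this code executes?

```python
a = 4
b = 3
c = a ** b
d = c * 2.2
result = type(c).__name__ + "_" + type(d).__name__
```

a is int; b is int; c is int; d is float; result = 'int_float'

'int_float'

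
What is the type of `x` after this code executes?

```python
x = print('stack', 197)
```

print() returns None

NoneType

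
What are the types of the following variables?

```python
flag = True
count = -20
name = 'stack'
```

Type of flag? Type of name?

flag is assigned the constant True, which has type bool; name is assigned a quoted string literal, so it is a str

bool, str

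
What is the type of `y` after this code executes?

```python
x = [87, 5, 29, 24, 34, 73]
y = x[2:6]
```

Slicing a list returns a list

list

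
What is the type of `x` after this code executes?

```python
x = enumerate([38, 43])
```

enumerate() returns an enumerate object

enumerate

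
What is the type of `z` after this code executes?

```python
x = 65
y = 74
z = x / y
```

int / int = float

float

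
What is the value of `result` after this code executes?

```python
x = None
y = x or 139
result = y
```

x = None; y = 139; result = 139

139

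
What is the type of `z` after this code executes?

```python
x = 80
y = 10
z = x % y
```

int % int = int

int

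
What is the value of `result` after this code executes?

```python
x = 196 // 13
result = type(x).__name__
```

x is int; result = 'int'

'int'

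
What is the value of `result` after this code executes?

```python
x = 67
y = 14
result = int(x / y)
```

x = 67; y = 14; result = 4

4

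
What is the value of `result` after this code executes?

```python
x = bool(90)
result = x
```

x = True; result = True

True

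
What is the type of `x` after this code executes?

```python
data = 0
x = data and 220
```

'and' returns first falsy value (0 is int)

int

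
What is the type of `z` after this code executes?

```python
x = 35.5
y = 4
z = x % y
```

float % int = float

float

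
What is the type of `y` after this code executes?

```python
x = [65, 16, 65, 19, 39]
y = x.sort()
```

list.sort() returns None (mutates in place)

NoneType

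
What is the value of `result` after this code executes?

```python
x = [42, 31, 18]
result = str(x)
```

x = [42, 31, 18]; result = '[42, 31, 18]'

'[42, 31, 18]'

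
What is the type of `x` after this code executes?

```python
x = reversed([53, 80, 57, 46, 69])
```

reversed() on a list returns list_reverseiterator

list_reverseiterator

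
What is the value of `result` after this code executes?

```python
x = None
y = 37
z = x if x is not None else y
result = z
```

x = None; y = 37; z = 37; result = 37

37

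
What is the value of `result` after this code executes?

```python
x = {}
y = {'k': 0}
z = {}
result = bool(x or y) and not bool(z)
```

x = {}; y = {'k': 0}; z = {}; result = True

True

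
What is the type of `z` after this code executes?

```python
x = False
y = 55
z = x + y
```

bool + int = int (bool is subclass of int)

int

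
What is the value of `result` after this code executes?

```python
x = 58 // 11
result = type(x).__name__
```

x is int; result = 'int'

'int'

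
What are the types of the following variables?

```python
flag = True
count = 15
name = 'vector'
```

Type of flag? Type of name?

flag is assigned the constant True, which has type bool; name is assigned a quoted string literal, so it is a str

bool, str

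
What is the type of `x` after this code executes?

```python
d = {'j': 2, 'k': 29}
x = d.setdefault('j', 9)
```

dict.setdefault() returns the (existing or default) value

int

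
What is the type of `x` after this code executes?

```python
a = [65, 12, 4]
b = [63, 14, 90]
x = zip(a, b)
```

zip() returns a zip object

zip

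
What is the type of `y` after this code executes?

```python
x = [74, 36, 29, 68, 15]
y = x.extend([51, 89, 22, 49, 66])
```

list.extend() returns None

NoneType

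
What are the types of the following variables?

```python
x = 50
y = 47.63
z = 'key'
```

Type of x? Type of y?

x is assigned a bare integer (no decimal point), so it is an int; y is assigned a number with a decimal point, so it is a float

int, float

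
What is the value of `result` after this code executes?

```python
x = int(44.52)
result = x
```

x = 44; result = 44

44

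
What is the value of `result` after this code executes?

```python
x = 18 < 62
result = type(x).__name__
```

x is bool; result = 'bool'

'bool'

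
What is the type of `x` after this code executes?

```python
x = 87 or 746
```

'or' returns first truthy value (int)

int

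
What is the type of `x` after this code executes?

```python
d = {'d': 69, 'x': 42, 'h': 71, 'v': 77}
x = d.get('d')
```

dict.get() returns value type when found

int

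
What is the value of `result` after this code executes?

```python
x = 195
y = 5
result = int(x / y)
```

x = 195; y = 5; result = 39

39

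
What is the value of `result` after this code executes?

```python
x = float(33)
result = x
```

x = 33.0; result = 33.0

33.0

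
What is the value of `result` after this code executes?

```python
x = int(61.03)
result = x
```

x = 61; result = 61

61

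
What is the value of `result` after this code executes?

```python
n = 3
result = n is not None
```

n = 3; result = True

True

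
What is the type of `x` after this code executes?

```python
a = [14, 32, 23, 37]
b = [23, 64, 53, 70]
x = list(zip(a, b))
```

list(zip()) returns a list of tuples

list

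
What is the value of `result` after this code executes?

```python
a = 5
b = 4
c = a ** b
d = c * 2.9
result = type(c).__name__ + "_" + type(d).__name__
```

a is int; b is int; c is int; d is float; result = 'int_float'

'int_float'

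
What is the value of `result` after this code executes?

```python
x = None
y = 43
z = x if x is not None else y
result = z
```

x = None; y = 43; z = 43; result = 43

43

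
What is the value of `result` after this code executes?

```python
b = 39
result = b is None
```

b = 39; result = False

False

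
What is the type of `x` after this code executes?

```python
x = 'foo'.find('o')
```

str.find() returns int index

int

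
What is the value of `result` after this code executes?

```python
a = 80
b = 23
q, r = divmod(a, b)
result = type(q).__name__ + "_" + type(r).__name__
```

a is int; b is int; q is int; r is int; result = 'int_int'

'int_int'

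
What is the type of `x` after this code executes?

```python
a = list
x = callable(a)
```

callable() returns bool

bool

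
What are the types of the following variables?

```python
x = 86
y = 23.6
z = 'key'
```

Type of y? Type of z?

y is assigned a number with a decimal point, so it is a float; z is assigned a quoted string literal, so it is a str

float, str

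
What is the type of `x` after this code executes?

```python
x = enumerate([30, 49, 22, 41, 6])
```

enumerate() returns an enumerate object

enumerate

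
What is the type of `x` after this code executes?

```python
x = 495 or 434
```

'or' returns first truthy value (int)

int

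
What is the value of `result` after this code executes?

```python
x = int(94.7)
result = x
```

x = 94; result = 94

94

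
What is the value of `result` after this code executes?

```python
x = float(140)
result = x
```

x = 140.0; result = 140.0

140.0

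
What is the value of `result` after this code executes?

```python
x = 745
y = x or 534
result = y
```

x = 745; y = 745; result = 745

745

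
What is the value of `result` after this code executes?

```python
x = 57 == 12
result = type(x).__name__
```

x is bool; result = 'bool'

'bool'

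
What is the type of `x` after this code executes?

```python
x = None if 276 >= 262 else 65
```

276 >= 262 is True, so the if branch is taken

NoneType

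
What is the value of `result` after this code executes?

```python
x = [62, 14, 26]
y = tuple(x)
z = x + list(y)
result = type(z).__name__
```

x is list; y is tuple; z is list; result = 'list'

'list'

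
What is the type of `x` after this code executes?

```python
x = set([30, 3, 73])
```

set() constructor returns set

set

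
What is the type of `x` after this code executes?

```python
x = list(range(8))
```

list(range()) returns list

list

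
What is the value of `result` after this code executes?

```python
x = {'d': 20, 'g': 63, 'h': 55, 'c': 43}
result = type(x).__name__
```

x is dict; result = 'dict'

'dict'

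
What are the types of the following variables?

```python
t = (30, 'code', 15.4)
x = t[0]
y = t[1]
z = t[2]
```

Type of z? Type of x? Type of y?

tuple[2] is float; tuple[0] is int; tuple[1] is str

float, int, str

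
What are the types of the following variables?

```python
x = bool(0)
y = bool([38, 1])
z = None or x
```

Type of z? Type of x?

None or bool returns the bool; bool() returns bool

bool, bool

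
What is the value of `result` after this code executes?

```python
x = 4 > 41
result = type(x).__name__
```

x is bool; result = 'bool'

'bool'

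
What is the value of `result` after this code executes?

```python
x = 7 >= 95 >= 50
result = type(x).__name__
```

x is bool; result = 'bool'

'bool'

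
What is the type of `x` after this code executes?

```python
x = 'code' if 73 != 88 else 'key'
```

Both branches of conditional are str

str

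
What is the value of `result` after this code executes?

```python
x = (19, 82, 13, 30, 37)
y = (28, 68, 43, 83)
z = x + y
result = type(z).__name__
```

x is tuple; y is tuple; z is tuple; result = 'tuple'

'tuple'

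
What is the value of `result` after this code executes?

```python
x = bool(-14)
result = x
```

x = True; result = True

True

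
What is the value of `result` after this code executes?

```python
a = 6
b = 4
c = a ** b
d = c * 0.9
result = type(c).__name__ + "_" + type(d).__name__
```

a is int; b is int; c is int; d is float; result = 'int_float'

'int_float'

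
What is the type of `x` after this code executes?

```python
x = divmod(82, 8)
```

divmod() returns tuple of (quotient, remainder)

tuple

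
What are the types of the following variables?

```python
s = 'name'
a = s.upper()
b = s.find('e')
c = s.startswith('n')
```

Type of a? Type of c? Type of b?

upper() returns str; startswith() returns bool; find() returns int

str, bool, int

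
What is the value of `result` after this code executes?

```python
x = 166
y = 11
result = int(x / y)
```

x = 166; y = 11; result = 15

15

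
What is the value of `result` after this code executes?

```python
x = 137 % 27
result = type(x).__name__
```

x is int; result = 'int'

'int'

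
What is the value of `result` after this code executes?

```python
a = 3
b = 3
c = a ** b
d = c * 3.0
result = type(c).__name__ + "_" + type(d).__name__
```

a is int; b is int; c is int; d is float; result = 'int_float'

'int_float'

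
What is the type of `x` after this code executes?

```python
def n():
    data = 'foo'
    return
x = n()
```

Bare return returns None

NoneType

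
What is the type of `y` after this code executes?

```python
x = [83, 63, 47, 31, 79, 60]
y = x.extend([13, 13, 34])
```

list.extend() returns None

NoneType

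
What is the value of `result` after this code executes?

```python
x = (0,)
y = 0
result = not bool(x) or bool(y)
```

x = (0,); y = 0; result = False

False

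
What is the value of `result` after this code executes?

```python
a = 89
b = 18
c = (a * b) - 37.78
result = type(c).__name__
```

a is int; b is int; c is float; result = 'float'

'float'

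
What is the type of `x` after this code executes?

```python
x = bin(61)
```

bin() returns str representation

str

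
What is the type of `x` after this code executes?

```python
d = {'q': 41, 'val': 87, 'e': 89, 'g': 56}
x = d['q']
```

Accessing dict[str, int] with str key returns int

int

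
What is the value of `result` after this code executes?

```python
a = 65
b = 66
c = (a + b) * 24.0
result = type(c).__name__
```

a is int; b is int; c is float; result = 'float'

'float'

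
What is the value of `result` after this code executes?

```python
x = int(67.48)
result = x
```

x = 67; result = 67

67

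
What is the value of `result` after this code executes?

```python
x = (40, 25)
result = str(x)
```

x = (40, 25); result = '(40, 25)'

'(40, 25)'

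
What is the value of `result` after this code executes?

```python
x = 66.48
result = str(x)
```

x = 66.48; result = '66.48'

'66.48'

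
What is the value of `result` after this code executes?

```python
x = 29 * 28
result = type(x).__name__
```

x is int; result = 'int'

'int'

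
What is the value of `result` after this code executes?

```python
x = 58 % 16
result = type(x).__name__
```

x is int; result = 'int'

'int'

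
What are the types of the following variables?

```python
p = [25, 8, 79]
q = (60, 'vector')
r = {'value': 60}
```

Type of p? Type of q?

p is assigned a list literal (square brackets); q is assigned a tuple (parenthesized, comma-separated values)

list, tuple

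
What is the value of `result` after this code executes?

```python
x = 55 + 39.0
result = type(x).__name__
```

x is float; result = 'float'

'float'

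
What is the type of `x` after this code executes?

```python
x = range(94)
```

range() returns a range object

range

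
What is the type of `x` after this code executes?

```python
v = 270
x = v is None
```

'is' comparison returns bool

bool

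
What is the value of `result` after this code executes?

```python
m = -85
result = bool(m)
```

m = -85; result = True

True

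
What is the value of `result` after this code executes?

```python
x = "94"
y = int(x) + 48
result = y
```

x = '94'; y = 142; result = 142

142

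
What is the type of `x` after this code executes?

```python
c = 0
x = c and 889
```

'and' returns first falsy value (0 is int)

int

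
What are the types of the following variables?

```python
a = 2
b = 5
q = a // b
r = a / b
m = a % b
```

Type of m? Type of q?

% of ints returns int; // returns int

int, int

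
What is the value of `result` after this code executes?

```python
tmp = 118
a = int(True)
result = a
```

tmp = 118; a = 1; result = 1

1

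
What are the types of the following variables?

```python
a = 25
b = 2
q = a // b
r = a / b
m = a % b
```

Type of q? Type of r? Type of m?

// returns int; / returns float; % of ints returns int

int, float, int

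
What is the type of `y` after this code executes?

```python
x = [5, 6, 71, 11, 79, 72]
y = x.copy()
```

list.copy() returns list

list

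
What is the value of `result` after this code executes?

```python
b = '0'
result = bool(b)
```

b = '0'; result = True

True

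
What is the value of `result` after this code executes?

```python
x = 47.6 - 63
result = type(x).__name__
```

x is float; result = 'float'

'float'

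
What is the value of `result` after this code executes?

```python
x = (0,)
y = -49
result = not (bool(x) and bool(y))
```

x = (0,); y = -49; result = False

False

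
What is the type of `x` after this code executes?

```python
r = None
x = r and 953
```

'and' returns first falsy value (None)

NoneType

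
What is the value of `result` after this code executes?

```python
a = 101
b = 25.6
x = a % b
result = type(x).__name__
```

a is int; b is float; x is float; result = 'float'

'float'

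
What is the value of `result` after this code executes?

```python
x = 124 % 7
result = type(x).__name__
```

x is int; result = 'int'

'int'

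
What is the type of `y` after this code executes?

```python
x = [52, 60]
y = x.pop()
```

list.pop() returns the popped element

int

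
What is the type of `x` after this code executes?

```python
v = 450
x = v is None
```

'is' comparison returns bool

bool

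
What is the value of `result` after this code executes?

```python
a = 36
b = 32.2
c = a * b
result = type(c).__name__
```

a is int; b is float; c is float; result = 'float'

'float'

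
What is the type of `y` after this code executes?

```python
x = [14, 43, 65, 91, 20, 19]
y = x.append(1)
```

list.append() returns None (mutates in place)

NoneType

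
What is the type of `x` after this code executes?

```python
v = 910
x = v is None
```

'is' comparison returns bool

bool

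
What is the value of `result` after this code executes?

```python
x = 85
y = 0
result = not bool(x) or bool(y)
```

x = 85; y = 0; result = False

False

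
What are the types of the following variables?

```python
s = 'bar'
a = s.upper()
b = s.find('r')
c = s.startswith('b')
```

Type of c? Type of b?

startswith() returns bool; find() returns int

bool, int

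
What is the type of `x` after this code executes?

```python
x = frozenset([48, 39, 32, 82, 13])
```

frozenset() returns frozenset

frozenset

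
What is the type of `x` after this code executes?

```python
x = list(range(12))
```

list(range()) returns list

list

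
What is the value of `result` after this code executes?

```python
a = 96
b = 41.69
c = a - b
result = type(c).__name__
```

a is int; b is float; c is float; result = 'float'

'float'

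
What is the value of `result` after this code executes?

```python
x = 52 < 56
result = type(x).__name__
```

x is bool; result = 'bool'

'bool'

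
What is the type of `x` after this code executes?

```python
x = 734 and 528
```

'and' with truthy values returns last operand (int)

int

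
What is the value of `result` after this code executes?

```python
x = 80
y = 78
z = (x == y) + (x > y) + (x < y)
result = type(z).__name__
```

x is int; y is int; z is int; result = 'int'

'int'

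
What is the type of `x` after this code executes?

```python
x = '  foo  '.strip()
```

str.strip() returns str

str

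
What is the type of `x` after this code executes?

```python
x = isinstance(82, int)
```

isinstance() returns bool

bool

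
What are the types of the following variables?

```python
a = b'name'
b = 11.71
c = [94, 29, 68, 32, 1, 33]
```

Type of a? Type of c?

a is assigned a bytes literal (b'...' prefix); c is assigned a list literal (square brackets)

bytes, list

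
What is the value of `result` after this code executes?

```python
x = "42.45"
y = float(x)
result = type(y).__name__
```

x is str; y is float; result = 'float'

'float'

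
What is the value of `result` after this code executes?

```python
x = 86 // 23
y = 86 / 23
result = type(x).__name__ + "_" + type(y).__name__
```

x is int; y is float; result = 'int_float'

'int_float'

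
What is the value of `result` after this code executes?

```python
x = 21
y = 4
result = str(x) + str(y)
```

x = 21; y = 4; result = '214'

'214'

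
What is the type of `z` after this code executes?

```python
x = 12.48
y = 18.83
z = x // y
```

float // float = float

float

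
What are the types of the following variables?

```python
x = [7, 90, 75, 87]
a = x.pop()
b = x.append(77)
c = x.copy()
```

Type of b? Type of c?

append() returns None; copy() returns list

NoneType, list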